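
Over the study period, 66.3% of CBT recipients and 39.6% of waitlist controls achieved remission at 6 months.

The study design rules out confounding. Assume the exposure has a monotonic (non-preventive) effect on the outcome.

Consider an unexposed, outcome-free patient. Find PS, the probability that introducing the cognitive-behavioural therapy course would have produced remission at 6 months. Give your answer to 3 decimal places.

PS ≈ 0.442

p₁ = 0.663, p₀ = 0.396.
Under exogeneity and monotonicity, PS = (p₁ − p₀) / (1 − p₀).
PS = (0.663 − 0.396) / (1 − 0.396) = 0.267 / 0.604 ≈ 0.4421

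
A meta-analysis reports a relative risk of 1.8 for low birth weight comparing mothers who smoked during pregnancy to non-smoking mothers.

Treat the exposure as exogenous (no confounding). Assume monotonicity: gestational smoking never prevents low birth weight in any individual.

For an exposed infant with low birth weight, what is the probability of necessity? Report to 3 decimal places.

Under exogeneity and monotonicity, PN = (RR − 1) / RR = 1 − 1/RR.
PN = (1.8 − 1) / 1.8 = 0.8 / 1.8 ≈ 0.4444

PN ≈ 0.444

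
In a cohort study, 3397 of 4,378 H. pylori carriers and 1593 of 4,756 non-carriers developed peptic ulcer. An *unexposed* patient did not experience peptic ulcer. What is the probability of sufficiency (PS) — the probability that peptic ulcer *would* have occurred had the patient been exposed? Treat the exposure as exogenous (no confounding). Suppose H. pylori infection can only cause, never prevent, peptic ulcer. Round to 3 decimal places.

p₁ = P(outcome | exposed) = 3397/4378 = 0.77593
p₀ = P(outcome | unexposed) = 1593/4756 = 0.33495
Under exogeneity and monotonicity, PS = (p₁ − p₀) / (1 − p₀).
PS = (0.77593 − 0.33495) / (1 − 0.33495) = 0.44098 / 0.66505 ≈ 0.6631

PS ≈ 0.663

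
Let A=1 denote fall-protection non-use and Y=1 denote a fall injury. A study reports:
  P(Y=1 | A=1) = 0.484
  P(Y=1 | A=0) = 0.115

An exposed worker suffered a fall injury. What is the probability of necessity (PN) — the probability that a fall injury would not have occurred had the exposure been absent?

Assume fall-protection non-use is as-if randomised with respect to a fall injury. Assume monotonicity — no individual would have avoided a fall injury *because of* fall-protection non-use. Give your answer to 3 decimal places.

Let p₁ = 0.484, p₀ = 0.115.
Under exogeneity and monotonicity, PN = (p₁ − p₀) / p₁.
PN = (0.484 − 0.115) / 0.484 = 0.369 / 0.484 ≈ 0.7624

PN ≈ 0.762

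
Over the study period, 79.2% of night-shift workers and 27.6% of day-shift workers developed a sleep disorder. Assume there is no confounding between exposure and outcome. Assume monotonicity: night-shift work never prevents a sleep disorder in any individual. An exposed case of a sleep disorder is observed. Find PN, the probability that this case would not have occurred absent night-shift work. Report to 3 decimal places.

PN ≈ 0.652

p₁ = 0.792, p₀ = 0.276.
Under exogeneity and monotonicity, PN = (p₁ − p₀) / p₁.
PN = (0.792 − 0.276) / 0.792 = 0.516 / 0.792 ≈ 0.6515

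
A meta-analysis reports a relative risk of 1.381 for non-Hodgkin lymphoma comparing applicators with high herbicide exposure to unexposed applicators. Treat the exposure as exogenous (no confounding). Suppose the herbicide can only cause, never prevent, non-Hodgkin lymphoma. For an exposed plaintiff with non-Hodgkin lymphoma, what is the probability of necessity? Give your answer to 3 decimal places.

Under exogeneity and monotonicity, PN = (RR − 1) / RR = 1 − 1/RR.
PN = (1.381 − 1) / 1.381 = 0.381 / 1.381 ≈ 0.2759

PN ≈ 0.276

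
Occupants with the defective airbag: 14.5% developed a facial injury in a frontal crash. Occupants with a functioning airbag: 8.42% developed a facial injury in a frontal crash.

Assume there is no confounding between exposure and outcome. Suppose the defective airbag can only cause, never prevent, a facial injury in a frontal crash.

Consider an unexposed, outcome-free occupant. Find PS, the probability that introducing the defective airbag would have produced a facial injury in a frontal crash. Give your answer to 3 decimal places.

PS ≈ 0.066

p₁ = 0.145, p₀ = 0.0842.
Under exogeneity and monotonicity, PS = (p₁ − p₀) / (1 − p₀).
PS = (0.145 − 0.0842) / (1 − 0.0842) = 0.0608 / 0.9158 ≈ 0.0664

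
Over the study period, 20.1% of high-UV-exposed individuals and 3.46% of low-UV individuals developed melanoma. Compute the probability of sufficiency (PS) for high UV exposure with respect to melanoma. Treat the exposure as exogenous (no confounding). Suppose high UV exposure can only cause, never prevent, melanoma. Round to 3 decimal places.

PS ≈ 0.172

p₁ = 0.201, p₀ = 0.0346.
Under exogeneity and monotonicity, PS = (p₁ − p₀) / (1 − p₀).
PS = (0.201 − 0.0346) / (1 − 0.0346) = 0.1664 / 0.9654 ≈ 0.1724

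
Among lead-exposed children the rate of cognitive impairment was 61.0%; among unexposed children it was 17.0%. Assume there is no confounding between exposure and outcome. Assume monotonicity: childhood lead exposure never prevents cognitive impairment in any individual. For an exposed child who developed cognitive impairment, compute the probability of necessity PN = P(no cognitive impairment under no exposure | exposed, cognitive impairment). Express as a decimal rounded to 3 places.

PN ≈ 0.721

p₁ = 0.61, p₀ = 0.17.
Under exogeneity and monotonicity, PN = (p₁ − p₀) / p₁.
PN = (0.61 − 0.17) / 0.61 = 0.44 / 0.61 ≈ 0.7213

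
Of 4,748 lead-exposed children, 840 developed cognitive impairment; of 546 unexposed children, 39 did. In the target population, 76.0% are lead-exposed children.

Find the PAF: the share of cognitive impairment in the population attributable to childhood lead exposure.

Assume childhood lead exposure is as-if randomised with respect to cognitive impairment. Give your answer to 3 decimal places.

p₁ = P(outcome | exposed) = 840/4748 = 0.17692
p₀ = P(outcome | unexposed) = 39/546 = 0.071429
Overall risk P(Y=1) = π·p₁ + (1−π)·p₀ = 0.76×0.17692 + 0.24×0.071429 = 0.1516.
Under exogeneity, PAF = [P(Y=1) − p₀] / P(Y=1).
PAF = (0.1516 − 0.071429) / 0.1516 ≈ 0.5288

PAF ≈ 0.529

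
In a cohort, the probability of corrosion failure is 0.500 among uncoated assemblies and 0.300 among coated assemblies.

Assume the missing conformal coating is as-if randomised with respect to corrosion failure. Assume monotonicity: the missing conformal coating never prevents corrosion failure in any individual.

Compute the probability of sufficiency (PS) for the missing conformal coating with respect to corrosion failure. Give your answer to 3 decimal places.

Let p₁ = 0.5, p₀ = 0.3.
Under exogeneity and monotonicity, PS = (p₁ − p₀) / (1 − p₀).
PS = (0.5 − 0.3) / (1 − 0.3) = 0.2 / 0.7 ≈ 0.2857

PS ≈ 0.286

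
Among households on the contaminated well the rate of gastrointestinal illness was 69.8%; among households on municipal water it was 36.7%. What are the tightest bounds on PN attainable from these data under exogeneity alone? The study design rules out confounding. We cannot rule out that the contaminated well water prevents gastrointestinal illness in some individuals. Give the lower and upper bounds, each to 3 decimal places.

p₁ = 0.698, p₀ = 0.367.
Under exogeneity alone the bounds on PN are max{0,(p₁−p₀)/p₁} ≤ PN ≤ min{1,(1−p₀)/p₁}.
  lower = (p₁ − p₀)/p₁ = 0.331 / 0.698 ≈ 0.4742
  upper = min{1, (1 − p₀)/p₁} = 0.633 / 0.698 ≈ 0.9069

0.474 ≤ PN ≤ 0.907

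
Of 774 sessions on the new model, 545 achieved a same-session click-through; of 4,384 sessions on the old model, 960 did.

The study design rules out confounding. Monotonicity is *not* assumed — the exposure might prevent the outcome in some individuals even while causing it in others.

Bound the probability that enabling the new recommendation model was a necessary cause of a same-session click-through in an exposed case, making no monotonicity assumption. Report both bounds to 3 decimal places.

0.689 ≤ PN ≤ 1.000

p₁ = P(outcome | exposed) = 545/774 = 0.70413
p₀ = P(outcome | unexposed) = 960/4384 = 0.21898
Under exogeneity alone the bounds on PN are max{0,(p₁−p₀)/p₁} ≤ PN ≤ min{1,(1−p₀)/p₁}.
  lower = (p₁ − p₀)/p₁ = 0.48516 / 0.70413 ≈ 0.6890
  upper = min{1, (1 − p₀)/p₁} = 0.78102 / 0.70413 ≈ 1.1092 → capped at 1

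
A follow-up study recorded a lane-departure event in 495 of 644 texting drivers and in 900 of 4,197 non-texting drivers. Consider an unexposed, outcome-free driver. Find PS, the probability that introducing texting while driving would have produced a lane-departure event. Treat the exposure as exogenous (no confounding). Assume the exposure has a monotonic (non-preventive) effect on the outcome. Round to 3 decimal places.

PS ≈ 0.705

p₁ = P(outcome | exposed) = 495/644 = 0.76863
p₀ = P(outcome | unexposed) = 900/4197 = 0.21444
Under exogeneity and monotonicity, PS = (p₁ − p₀) / (1 − p₀).
PS = (0.76863 − 0.21444) / (1 − 0.21444) = 0.55419 / 0.78556 ≈ 0.7055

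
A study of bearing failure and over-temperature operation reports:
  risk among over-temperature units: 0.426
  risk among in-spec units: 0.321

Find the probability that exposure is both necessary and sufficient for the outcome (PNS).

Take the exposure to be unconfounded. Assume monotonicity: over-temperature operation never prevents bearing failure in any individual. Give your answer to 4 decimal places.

PNS ≈ 0.1050

Let p₁ = 0.426, p₀ = 0.321.
Under exogeneity and monotonicity, PNS = p₁ − p₀.
PNS = 0.426 − 0.321 = 0.105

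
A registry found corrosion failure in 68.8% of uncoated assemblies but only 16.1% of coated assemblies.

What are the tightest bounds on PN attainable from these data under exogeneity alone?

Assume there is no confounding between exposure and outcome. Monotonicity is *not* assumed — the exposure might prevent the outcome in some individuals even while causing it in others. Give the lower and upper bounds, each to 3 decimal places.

p₁ = 0.688, p₀ = 0.161.
Under exogeneity alone the bounds on PN are max{0,(p₁−p₀)/p₁} ≤ PN ≤ min{1,(1−p₀)/p₁}.
  lower = (p₁ − p₀)/p₁ = 0.527 / 0.688 ≈ 0.7660
  upper = min{1, (1 − p₀)/p₁} = 0.839 / 0.688 ≈ 1.2195 → capped at 1

0.766 ≤ PN ≤ 1.000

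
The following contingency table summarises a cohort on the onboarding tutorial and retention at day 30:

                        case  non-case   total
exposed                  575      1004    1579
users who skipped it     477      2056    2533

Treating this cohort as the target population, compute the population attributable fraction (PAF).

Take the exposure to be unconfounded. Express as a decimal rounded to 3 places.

PAF ≈ 0.264

p₁ = P(outcome | exposed) = 575/1579 = 0.36415
p₀ = P(outcome | unexposed) = 477/2533 = 0.18831
Exposure prevalence π = 1579/4112 = 0.384; overall risk P(Y=1) = 0.25584.
Under exogeneity, PAF = [P(Y=1) − p₀]/P(Y=1).
PAF = (0.25584 − 0.18831) / 0.25584 ≈ 0.2639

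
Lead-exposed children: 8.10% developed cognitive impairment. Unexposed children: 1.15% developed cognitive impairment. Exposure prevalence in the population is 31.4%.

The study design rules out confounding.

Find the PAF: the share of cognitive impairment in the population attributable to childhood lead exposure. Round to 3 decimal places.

PAF ≈ 0.655

p₁ = 0.081, p₀ = 0.0115.
Overall risk P(Y=1) = π·p₁ + (1−π)·p₀ = 0.314×0.081 + 0.686×0.0115 = 0.033323.
Under exogeneity, PAF = [P(Y=1) − p₀] / P(Y=1).
PAF = (0.033323 − 0.0115) / 0.033323 ≈ 0.6549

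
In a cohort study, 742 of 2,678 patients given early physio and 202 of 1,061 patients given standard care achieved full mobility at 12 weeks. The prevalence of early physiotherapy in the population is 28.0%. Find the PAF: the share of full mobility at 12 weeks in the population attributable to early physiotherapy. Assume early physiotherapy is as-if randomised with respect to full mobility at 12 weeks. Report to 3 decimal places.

p₁ = P(outcome | exposed) = 742/2678 = 0.27707
p₀ = P(outcome | unexposed) = 202/1061 = 0.19039
Overall risk P(Y=1) = π·p₁ + (1−π)·p₀ = 0.28×0.27707 + 0.72×0.19039 = 0.21466.
Under exogeneity, PAF = [P(Y=1) − p₀] / P(Y=1).
PAF = (0.21466 − 0.19039) / 0.21466 ≈ 0.1131

PAF ≈ 0.113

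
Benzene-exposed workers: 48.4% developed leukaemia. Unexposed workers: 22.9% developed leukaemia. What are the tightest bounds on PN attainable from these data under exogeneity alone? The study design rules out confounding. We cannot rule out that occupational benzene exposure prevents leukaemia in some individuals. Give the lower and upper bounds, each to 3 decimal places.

0.527 ≤ PN ≤ 1.000

p₁ = 0.484, p₀ = 0.229.
Under exogeneity alone the bounds on PN are max{0,(p₁−p₀)/p₁} ≤ PN ≤ min{1,(1−p₀)/p₁}.
  lower = (p₁ − p₀)/p₁ = 0.255 / 0.484 ≈ 0.5269
  upper = min{1, (1 − p₀)/p₁} = 0.771 / 0.484 ≈ 1.5930 → capped at 1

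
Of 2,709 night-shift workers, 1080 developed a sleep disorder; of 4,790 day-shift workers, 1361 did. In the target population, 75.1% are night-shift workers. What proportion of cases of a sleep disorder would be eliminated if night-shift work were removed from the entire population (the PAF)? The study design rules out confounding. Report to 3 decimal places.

p₁ = P(outcome | exposed) = 1080/2709 = 0.39867
p₀ = P(outcome | unexposed) = 1361/4790 = 0.28413
Overall risk P(Y=1) = π·p₁ + (1−π)·p₀ = 0.751×0.39867 + 0.249×0.28413 = 0.37015.
Under exogeneity, PAF = [P(Y=1) − p₀] / P(Y=1).
PAF = (0.37015 − 0.28413) / 0.37015 ≈ 0.2324

PAF ≈ 0.232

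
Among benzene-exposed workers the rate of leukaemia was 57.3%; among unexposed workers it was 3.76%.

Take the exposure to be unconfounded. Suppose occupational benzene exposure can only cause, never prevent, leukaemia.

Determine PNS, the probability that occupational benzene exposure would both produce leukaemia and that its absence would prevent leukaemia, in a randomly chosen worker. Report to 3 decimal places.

p₁ = 0.573, p₀ = 0.0376.
Under exogeneity and monotonicity, PNS = p₁ − p₀.
PNS = 0.573 − 0.0376 = 0.5354

PNS ≈ 0.535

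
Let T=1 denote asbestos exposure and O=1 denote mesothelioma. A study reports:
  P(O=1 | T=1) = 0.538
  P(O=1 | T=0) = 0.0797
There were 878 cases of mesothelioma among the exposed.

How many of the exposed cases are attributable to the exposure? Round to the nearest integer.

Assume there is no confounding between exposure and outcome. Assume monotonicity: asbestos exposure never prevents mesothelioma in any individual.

Let p₁ = 0.538, p₀ = 0.0797.
PN = (p₁ − p₀)/p₁ = (0.538 − 0.0797) / 0.538 ≈ 0.85186.
Attributable cases ≈ PN × (exposed cases) = 0.85186 × 878 ≈ 747.93.

about 748 cases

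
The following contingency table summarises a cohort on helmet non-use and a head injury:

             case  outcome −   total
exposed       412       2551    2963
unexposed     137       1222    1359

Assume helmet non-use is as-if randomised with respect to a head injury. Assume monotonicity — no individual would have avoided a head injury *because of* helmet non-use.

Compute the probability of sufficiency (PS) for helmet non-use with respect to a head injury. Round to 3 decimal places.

PS ≈ 0.043

p₁ = P(outcome | exposed) = 412/2963 = 0.13905
p₀ = P(outcome | unexposed) = 137/1359 = 0.10081
Under exogeneity and monotonicity, PS = (p₁ − p₀)/(1 − p₀).
PS = (0.13905 − 0.10081) / 0.89919 ≈ 0.0425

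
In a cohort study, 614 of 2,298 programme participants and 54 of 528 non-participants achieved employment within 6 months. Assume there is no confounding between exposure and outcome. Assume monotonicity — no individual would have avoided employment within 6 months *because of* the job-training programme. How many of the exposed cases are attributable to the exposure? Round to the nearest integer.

about 379 cases

p₁ = P(outcome | exposed) = 614/2298 = 0.26719
p₀ = P(outcome | unexposed) = 54/528 = 0.10227
PN = (p₁ − p₀)/p₁ = (0.26719 − 0.10227) / 0.26719 ≈ 0.61723.
Attributable cases ≈ PN × (exposed cases) = 0.61723 × 614 ≈ 378.98.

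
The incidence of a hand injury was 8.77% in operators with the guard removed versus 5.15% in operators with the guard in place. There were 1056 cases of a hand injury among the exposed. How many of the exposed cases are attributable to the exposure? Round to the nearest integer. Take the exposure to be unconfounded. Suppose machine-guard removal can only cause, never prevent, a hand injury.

p₁ = 0.0877, p₀ = 0.0515.
PN = (p₁ − p₀)/p₁ = (0.0877 − 0.0515) / 0.0877 ≈ 0.41277.
Attributable cases ≈ PN × (exposed cases) = 0.41277 × 1056 ≈ 435.89.

about 436 cases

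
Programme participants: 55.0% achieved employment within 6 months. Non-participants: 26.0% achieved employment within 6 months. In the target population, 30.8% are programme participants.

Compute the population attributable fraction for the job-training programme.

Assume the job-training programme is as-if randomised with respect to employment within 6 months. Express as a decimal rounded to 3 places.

p₁ = 0.55, p₀ = 0.26.
Overall risk P(Y=1) = π·p₁ + (1−π)·p₀ = 0.308×0.55 + 0.692×0.26 = 0.34932.
Under exogeneity, PAF = [P(Y=1) − p₀] / P(Y=1).
PAF = (0.34932 − 0.26) / 0.34932 ≈ 0.2557

PAF ≈ 0.256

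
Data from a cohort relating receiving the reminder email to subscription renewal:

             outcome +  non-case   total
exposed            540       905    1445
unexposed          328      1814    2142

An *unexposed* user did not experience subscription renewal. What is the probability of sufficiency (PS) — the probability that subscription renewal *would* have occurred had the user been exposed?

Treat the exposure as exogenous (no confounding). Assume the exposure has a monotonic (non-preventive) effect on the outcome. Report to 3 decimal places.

p₁ = P(outcome | exposed) = 540/1445 = 0.3737
p₀ = P(outcome | unexposed) = 328/2142 = 0.15313
Under exogeneity and monotonicity, PS = (p₁ − p₀) / (1 − p₀).
PS = (0.3737 − 0.15313) / (1 − 0.15313) = 0.22057 / 0.84687 ≈ 0.2605

PS ≈ 0.260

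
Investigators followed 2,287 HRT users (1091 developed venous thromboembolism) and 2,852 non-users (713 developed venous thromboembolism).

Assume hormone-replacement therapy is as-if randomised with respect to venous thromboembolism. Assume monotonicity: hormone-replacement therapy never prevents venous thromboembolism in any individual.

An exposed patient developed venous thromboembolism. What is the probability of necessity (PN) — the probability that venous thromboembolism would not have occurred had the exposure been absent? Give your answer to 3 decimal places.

p₁ = P(outcome | exposed) = 1091/2287 = 0.47704
p₀ = P(outcome | unexposed) = 713/2852 = 0.25
Under exogeneity and monotonicity, PN = (p₁ − p₀) / p₁.
PN = (0.47704 − 0.25) / 0.47704 = 0.22704 / 0.47704 ≈ 0.4759

PN ≈ 0.476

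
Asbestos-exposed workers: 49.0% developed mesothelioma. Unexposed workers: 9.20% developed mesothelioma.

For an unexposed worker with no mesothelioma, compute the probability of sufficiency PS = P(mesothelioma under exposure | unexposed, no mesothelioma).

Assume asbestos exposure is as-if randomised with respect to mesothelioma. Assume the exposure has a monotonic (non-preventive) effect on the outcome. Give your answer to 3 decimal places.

PS ≈ 0.438

p₁ = 0.49, p₀ = 0.092.
Under exogeneity and monotonicity, PS = (p₁ − p₀) / (1 − p₀).
PS = (0.49 − 0.092) / (1 − 0.092) = 0.398 / 0.908 ≈ 0.4383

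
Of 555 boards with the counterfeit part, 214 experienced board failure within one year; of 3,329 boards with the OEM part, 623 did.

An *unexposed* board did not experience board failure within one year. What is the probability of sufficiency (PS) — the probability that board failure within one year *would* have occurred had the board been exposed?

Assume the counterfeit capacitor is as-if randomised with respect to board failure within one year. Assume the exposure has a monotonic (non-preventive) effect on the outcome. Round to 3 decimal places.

PS ≈ 0.244

p₁ = P(outcome | exposed) = 214/555 = 0.38559
p₀ = P(outcome | unexposed) = 623/3329 = 0.18714
Under exogeneity and monotonicity, PS = (p₁ − p₀) / (1 − p₀).
PS = (0.38559 − 0.18714) / (1 − 0.18714) = 0.19844 / 0.81286 ≈ 0.2441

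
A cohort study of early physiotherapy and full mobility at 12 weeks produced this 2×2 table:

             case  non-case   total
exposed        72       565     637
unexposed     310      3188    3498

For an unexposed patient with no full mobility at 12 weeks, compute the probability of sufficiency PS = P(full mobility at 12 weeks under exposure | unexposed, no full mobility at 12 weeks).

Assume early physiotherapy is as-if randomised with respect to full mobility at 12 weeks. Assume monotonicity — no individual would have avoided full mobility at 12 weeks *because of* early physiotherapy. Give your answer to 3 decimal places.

PS ≈ 0.027

p₁ = P(outcome | exposed) = 72/637 = 0.11303
p₀ = P(outcome | unexposed) = 310/3498 = 0.088622
Under exogeneity and monotonicity, PS = (p₁ − p₀)/(1 − p₀).
PS = (0.11303 − 0.088622) / 0.91138 ≈ 0.0268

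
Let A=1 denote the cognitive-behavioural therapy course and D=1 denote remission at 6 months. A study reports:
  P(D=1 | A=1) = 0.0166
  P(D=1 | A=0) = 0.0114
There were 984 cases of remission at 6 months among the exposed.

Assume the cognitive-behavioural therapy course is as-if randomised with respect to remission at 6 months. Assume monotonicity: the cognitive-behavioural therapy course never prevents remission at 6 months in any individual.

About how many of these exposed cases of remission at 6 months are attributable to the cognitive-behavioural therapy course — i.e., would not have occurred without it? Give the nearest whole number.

about 308 cases

Let p₁ = 0.0166, p₀ = 0.0114.
PN = (p₁ − p₀)/p₁ = (0.0166 − 0.0114) / 0.0166 ≈ 0.31325.
Attributable cases ≈ PN × (exposed cases) = 0.31325 × 984 ≈ 308.24.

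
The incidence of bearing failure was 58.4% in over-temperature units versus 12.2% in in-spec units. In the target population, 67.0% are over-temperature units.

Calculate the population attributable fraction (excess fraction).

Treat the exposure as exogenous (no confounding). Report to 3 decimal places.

p₁ = 0.584, p₀ = 0.122.
Overall risk P(Y=1) = π·p₁ + (1−π)·p₀ = 0.67×0.584 + 0.33×0.122 = 0.43154.
Under exogeneity, PAF = [P(Y=1) − p₀] / P(Y=1).
PAF = (0.43154 − 0.122) / 0.43154 ≈ 0.7173

PAF ≈ 0.717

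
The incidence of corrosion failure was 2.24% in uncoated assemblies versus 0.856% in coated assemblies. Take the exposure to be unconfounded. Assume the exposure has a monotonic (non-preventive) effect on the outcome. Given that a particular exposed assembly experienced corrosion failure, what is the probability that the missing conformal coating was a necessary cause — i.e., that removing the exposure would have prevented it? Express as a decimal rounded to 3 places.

p₁ = 0.0224, p₀ = 0.00856.
Under exogeneity and monotonicity, PN = (p₁ − p₀) / p₁.
PN = (0.0224 − 0.00856) / 0.0224 = 0.01384 / 0.0224 ≈ 0.6179

PN ≈ 0.618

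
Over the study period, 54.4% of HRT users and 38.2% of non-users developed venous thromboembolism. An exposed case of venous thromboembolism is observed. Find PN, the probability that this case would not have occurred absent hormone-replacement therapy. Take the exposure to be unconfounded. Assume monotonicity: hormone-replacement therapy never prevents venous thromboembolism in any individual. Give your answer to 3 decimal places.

p₁ = 0.544, p₀ = 0.382.
Under exogeneity and monotonicity, PN = (p₁ − p₀) / p₁.
PN = (0.544 − 0.382) / 0.544 = 0.162 / 0.544 ≈ 0.2978

PN ≈ 0.298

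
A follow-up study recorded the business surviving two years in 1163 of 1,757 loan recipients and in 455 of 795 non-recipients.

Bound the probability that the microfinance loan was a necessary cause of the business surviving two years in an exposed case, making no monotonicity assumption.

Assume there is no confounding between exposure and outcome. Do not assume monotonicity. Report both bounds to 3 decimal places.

p₁ = P(outcome | exposed) = 1163/1757 = 0.66192
p₀ = P(outcome | unexposed) = 455/795 = 0.57233
Under exogeneity alone the bounds on PN are max{0,(p₁−p₀)/p₁} ≤ PN ≤ min{1,(1−p₀)/p₁}.
  lower = (p₁ − p₀)/p₁ = 0.089597 / 0.66192 ≈ 0.1354
  upper = min{1, (1 − p₀)/p₁} = 0.42767 / 0.66192 ≈ 0.6461

0.135 ≤ PN ≤ 0.646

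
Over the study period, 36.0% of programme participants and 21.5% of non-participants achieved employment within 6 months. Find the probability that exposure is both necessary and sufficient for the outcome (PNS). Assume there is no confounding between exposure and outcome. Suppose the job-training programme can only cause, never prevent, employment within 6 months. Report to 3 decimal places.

PNS ≈ 0.145

p₁ = 0.36, p₀ = 0.215.
Under exogeneity and monotonicity, PNS = p₁ − p₀.
PNS = 0.36 − 0.215 = 0.145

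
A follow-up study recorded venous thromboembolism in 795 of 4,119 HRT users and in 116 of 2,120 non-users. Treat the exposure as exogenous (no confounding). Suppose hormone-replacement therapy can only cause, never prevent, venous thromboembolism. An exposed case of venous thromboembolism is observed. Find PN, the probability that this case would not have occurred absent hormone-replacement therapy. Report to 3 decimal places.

p₁ = P(outcome | exposed) = 795/4119 = 0.19301
p₀ = P(outcome | unexposed) = 116/2120 = 0.054717
Under exogeneity and monotonicity, PN = (p₁ − p₀) / p₁.
PN = (0.19301 − 0.054717) / 0.19301 = 0.13829 / 0.19301 ≈ 0.7165

PN ≈ 0.717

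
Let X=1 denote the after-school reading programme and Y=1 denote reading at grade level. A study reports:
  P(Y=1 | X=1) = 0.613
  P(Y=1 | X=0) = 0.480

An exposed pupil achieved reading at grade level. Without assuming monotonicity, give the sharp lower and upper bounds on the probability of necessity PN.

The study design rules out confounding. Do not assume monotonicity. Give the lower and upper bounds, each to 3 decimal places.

Let p₁ = 0.613, p₀ = 0.48.
Under exogeneity alone the bounds on PN are max{0,(p₁−p₀)/p₁} ≤ PN ≤ min{1,(1−p₀)/p₁}.
  lower = (p₁ − p₀)/p₁ = 0.133 / 0.613 ≈ 0.2170
  upper = min{1, (1 − p₀)/p₁} = 0.52 / 0.613 ≈ 0.8483

0.217 ≤ PN ≤ 0.848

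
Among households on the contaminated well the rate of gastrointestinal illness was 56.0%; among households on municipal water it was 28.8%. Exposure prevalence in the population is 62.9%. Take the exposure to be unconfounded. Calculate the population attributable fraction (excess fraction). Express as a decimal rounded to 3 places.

p₁ = 0.56, p₀ = 0.288.
Overall risk P(Y=1) = π·p₁ + (1−π)·p₀ = 0.629×0.56 + 0.371×0.288 = 0.45909.
Under exogeneity, PAF = [P(Y=1) − p₀] / P(Y=1).
PAF = (0.45909 − 0.288) / 0.45909 ≈ 0.3727

PAF ≈ 0.373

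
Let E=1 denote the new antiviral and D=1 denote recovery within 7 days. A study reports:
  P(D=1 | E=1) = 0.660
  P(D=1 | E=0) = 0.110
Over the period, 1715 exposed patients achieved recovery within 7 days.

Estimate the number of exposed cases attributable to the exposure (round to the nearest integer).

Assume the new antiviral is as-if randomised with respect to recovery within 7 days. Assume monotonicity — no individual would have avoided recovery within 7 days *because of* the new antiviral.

about 1429 cases

Let p₁ = 0.66, p₀ = 0.11.
PN = (p₁ − p₀)/p₁ = (0.66 − 0.11) / 0.66 ≈ 0.83333.
Attributable cases ≈ PN × (exposed cases) = 0.83333 × 1715 ≈ 1429.17.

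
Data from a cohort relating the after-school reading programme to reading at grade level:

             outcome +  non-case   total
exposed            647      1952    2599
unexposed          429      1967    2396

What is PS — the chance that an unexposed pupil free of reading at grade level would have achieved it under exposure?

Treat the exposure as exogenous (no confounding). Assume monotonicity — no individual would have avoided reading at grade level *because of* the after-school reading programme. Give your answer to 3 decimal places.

PS ≈ 0.085

p₁ = P(outcome | exposed) = 647/2599 = 0.24894
p₀ = P(outcome | unexposed) = 429/2396 = 0.17905
Under exogeneity and monotonicity, PS = (p₁ − p₀) / (1 − p₀).
PS = (0.24894 − 0.17905) / (1 − 0.17905) = 0.069893 / 0.82095 ≈ 0.0851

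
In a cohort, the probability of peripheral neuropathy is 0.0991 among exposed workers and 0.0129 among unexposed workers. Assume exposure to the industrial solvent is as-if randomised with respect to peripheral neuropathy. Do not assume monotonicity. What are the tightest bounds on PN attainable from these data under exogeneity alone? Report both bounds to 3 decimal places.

0.870 ≤ PN ≤ 1.000

Let p₁ = 0.0991, p₀ = 0.0129.
Under exogeneity alone the bounds on PN are max{0,(p₁−p₀)/p₁} ≤ PN ≤ min{1,(1−p₀)/p₁}.
  lower = (p₁ − p₀)/p₁ = 0.0862 / 0.0991 ≈ 0.8698
  upper = min{1, (1 − p₀)/p₁} = 0.9871 / 0.0991 ≈ 9.9606 → capped at 1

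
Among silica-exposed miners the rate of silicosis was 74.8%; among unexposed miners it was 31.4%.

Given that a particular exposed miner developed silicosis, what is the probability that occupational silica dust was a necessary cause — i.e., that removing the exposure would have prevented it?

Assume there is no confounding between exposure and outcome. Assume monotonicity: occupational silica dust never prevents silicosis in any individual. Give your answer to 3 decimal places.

PN ≈ 0.580

p₁ = 0.748, p₀ = 0.314.
Under exogeneity and monotonicity, PN = (p₁ − p₀) / p₁.
PN = (0.748 − 0.314) / 0.748 = 0.434 / 0.748 ≈ 0.5802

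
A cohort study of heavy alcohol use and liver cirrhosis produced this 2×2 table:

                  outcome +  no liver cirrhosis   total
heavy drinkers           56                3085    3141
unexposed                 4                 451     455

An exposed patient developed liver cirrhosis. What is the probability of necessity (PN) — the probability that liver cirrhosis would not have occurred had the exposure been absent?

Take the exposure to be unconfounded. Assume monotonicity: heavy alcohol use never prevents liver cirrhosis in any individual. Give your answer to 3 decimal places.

p₁ = P(outcome | exposed) = 56/3141 = 0.017829
p₀ = P(outcome | unexposed) = 4/455 = 0.0087912
Under exogeneity and monotonicity, PN = (p₁ − p₀)/p₁.
PN = (0.017829 − 0.0087912) / 0.017829 ≈ 0.5069

PN ≈ 0.507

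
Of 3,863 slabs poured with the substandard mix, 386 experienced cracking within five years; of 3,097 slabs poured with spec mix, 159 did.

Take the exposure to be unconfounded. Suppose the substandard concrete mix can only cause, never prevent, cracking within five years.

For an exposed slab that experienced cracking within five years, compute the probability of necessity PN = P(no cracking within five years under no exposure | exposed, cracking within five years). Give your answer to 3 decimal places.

p₁ = P(outcome | exposed) = 386/3863 = 0.099922
p₀ = P(outcome | unexposed) = 159/3097 = 0.05134
Under exogeneity and monotonicity, PN = (p₁ − p₀) / p₁.
PN = (0.099922 − 0.05134) / 0.099922 = 0.048582 / 0.099922 ≈ 0.4862

PN ≈ 0.486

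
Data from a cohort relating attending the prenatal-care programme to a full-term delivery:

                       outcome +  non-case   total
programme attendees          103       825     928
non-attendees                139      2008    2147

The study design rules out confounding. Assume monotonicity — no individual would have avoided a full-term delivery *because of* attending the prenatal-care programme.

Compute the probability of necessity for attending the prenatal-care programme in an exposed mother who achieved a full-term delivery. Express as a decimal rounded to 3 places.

PN ≈ 0.417

p₁ = P(outcome | exposed) = 103/928 = 0.11099
p₀ = P(outcome | unexposed) = 139/2147 = 0.064741
Under exogeneity and monotonicity, PN = (p₁ − p₀) / p₁.
PN = (0.11099 − 0.064741) / 0.11099 = 0.04625 / 0.11099 ≈ 0.4167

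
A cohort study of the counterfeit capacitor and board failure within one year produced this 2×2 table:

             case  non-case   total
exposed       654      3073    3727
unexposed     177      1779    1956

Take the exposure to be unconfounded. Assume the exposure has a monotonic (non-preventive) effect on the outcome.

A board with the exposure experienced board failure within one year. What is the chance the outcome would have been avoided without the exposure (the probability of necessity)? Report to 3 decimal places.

PN ≈ 0.484

p₁ = P(outcome | exposed) = 654/3727 = 0.17548
p₀ = P(outcome | unexposed) = 177/1956 = 0.090491
Under exogeneity and monotonicity, PN = (p₁ − p₀) / p₁.
PN = (0.17548 − 0.090491) / 0.17548 = 0.084985 / 0.17548 ≈ 0.4843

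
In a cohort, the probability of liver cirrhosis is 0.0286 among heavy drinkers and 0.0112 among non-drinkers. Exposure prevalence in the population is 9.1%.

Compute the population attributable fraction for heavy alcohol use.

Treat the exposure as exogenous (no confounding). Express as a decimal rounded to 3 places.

PAF ≈ 0.124

Let p₁ = 0.0286, p₀ = 0.0112.
Overall risk P(Y=1) = π·p₁ + (1−π)·p₀ = 0.091×0.0286 + 0.909×0.0112 = 0.012783.
Under exogeneity, PAF = [P(Y=1) − p₀] / P(Y=1).
PAF = (0.012783 − 0.0112) / 0.012783 ≈ 0.1239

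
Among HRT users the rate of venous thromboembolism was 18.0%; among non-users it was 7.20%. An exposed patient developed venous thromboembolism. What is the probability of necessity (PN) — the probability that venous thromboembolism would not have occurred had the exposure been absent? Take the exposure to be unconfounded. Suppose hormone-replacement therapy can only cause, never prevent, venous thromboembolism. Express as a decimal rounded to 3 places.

p₁ = 0.18, p₀ = 0.072.
Under exogeneity and monotonicity, PN = (p₁ − p₀) / p₁.
PN = (0.18 − 0.072) / 0.18 = 0.108 / 0.18 ≈ 0.6000

PN ≈ 0.600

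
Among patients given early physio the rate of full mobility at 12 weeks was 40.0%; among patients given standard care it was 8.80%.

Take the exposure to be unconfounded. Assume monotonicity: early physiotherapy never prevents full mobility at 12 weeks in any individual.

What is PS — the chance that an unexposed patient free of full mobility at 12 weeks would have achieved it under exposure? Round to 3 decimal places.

p₁ = 0.4, p₀ = 0.088.
Under exogeneity and monotonicity, PS = (p₁ − p₀) / (1 − p₀).
PS = (0.4 − 0.088) / (1 − 0.088) = 0.312 / 0.912 ≈ 0.3421

PS ≈ 0.342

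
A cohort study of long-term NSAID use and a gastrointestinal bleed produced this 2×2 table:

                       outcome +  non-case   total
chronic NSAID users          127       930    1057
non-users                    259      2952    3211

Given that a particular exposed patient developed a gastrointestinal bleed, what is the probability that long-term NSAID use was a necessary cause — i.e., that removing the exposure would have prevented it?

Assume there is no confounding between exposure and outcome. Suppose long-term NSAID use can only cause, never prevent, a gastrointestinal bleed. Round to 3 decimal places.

p₁ = P(outcome | exposed) = 127/1057 = 0.12015
p₀ = P(outcome | unexposed) = 259/3211 = 0.08066
Under exogeneity and monotonicity, PN = (p₁ − p₀)/p₁.
PN = (0.12015 − 0.08066) / 0.12015 ≈ 0.3287

PN ≈ 0.329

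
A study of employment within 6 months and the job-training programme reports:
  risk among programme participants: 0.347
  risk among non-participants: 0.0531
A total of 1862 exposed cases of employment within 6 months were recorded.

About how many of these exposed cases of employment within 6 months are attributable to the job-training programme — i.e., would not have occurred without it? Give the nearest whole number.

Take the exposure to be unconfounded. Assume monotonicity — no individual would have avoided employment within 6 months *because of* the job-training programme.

Let p₁ = 0.347, p₀ = 0.0531.
PN = (p₁ − p₀)/p₁ = (0.347 − 0.0531) / 0.347 ≈ 0.84697.
Attributable cases ≈ PN × (exposed cases) = 0.84697 × 1862 ≈ 1577.07.

about 1577 cases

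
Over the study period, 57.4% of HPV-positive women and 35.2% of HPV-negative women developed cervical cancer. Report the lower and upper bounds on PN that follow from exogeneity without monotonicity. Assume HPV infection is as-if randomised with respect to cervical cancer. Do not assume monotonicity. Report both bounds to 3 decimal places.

p₁ = 0.574, p₀ = 0.352.
Under exogeneity alone the bounds on PN are max{0,(p₁−p₀)/p₁} ≤ PN ≤ min{1,(1−p₀)/p₁}.
  lower = (p₁ − p₀)/p₁ = 0.222 / 0.574 ≈ 0.3868
  upper = min{1, (1 − p₀)/p₁} = 0.648 / 0.574 ≈ 1.1289 → capped at 1

0.387 ≤ PN ≤ 1.000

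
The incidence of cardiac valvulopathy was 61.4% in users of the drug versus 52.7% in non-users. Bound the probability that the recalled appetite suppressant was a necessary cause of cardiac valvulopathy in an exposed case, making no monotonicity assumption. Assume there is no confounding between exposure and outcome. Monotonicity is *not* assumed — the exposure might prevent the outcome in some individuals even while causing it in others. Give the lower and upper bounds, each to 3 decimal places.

0.142 ≤ PN ≤ 0.770

p₁ = 0.614, p₀ = 0.527.
Under exogeneity alone the bounds on PN are max{0,(p₁−p₀)/p₁} ≤ PN ≤ min{1,(1−p₀)/p₁}.
  lower = (p₁ − p₀)/p₁ = 0.087 / 0.614 ≈ 0.1417
  upper = min{1, (1 − p₀)/p₁} = 0.473 / 0.614 ≈ 0.7704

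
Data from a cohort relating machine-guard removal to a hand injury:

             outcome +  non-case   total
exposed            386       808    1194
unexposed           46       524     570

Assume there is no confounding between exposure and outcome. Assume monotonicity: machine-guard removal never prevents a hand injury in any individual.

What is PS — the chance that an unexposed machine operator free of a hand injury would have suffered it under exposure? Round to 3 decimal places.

p₁ = P(outcome | exposed) = 386/1194 = 0.32328
p₀ = P(outcome | unexposed) = 46/570 = 0.080702
Under exogeneity and monotonicity, PS = (p₁ − p₀)/(1 − p₀).
PS = (0.32328 − 0.080702) / 0.9193 ≈ 0.2639

PS ≈ 0.264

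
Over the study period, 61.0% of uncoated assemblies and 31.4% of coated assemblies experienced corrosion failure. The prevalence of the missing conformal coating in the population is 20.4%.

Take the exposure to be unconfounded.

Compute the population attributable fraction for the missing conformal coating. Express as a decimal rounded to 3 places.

p₁ = 0.61, p₀ = 0.314.
Overall risk P(Y=1) = π·p₁ + (1−π)·p₀ = 0.204×0.61 + 0.796×0.314 = 0.37438.
Under exogeneity, PAF = [P(Y=1) − p₀] / P(Y=1).
PAF = (0.37438 − 0.314) / 0.37438 ≈ 0.1613

PAF ≈ 0.161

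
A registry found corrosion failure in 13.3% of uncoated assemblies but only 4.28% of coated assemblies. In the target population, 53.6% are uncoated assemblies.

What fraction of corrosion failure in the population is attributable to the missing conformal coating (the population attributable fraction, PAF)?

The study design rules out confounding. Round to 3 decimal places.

p₁ = 0.133, p₀ = 0.0428.
Overall risk P(Y=1) = π·p₁ + (1−π)·p₀ = 0.536×0.133 + 0.464×0.0428 = 0.091147.
Under exogeneity, PAF = [P(Y=1) − p₀] / P(Y=1).
PAF = (0.091147 − 0.0428) / 0.091147 ≈ 0.5304

PAF ≈ 0.530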